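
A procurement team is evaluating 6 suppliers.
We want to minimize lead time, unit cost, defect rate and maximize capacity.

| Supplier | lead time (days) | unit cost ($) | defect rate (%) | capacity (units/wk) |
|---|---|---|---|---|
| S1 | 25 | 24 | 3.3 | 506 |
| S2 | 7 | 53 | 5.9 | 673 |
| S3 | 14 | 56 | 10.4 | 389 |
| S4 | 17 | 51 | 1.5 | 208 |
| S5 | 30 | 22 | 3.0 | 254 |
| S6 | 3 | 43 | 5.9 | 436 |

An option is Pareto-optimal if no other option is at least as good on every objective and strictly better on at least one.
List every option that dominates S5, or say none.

none

S1: worse on unit cost (24 vs 22).
S2: worse on unit cost (53 vs 22).
S3: worse on unit cost (56 vs 22).
S4: worse on unit cost (51 vs 22).
S6: worse on unit cost (43 vs 22).
No option dominates S5.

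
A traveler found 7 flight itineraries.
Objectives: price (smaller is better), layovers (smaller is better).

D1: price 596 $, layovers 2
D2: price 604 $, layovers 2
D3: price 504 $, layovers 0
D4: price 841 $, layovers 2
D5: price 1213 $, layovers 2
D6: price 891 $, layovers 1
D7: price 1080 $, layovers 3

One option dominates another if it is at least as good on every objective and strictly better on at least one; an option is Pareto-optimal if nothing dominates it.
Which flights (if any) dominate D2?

D1, D3

D1: price 596≤604, layovers 2≤2 — dominates D2.
D3: price 504≤604, layovers 0≤2 — dominates D2.
Others (D4, D5, D6, D7) are each worse than D2 on at least one objective.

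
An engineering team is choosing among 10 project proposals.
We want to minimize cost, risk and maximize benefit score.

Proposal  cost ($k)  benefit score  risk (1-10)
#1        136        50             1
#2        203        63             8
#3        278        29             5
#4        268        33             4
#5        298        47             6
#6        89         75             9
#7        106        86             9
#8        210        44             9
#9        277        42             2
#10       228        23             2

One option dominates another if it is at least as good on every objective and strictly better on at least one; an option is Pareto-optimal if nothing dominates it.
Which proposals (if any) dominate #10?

#1

#1: cost 136≤228, benefit score 50≥23, risk 1≤2 — dominates #10.
Others (#2, #3, #4, #5, #6, #7, #8, #9) are each worse than #10 on at least one objective.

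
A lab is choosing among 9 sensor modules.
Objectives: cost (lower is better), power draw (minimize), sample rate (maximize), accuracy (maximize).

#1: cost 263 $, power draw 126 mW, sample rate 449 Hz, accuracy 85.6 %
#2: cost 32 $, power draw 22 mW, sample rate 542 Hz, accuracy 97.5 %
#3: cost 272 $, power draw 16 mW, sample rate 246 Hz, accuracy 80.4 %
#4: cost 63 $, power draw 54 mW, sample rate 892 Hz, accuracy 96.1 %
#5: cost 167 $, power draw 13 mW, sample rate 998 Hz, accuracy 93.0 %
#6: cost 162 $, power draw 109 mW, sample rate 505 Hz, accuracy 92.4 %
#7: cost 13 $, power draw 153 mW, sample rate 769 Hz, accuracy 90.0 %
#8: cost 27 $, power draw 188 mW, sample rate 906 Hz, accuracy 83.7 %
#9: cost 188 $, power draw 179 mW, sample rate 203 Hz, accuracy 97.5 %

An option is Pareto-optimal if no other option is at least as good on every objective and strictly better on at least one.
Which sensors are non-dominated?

#2, #4, #5, #7, #8

#1: dominated by #2 (cost 32≤263, power draw 22≤126, sample rate 542≥449, accuracy 97.5≥85.6).
#2: not dominated.
#3: dominated by #5 (cost 167≤272, power draw 13≤16, sample rate 998≥246, accuracy 93.0≥80.4).
#4: not dominated.
#5: not dominated (best power draw).
#6: dominated by #2 (cost 32≤162, power draw 22≤109, sample rate 542≥505, accuracy 97.5≥92.4).
#7: not dominated (best cost).
#8: not dominated.
#9: dominated by #2 (cost 32≤188, power draw 22≤179, sample rate 542≥203, accuracy 97.5≥97.5).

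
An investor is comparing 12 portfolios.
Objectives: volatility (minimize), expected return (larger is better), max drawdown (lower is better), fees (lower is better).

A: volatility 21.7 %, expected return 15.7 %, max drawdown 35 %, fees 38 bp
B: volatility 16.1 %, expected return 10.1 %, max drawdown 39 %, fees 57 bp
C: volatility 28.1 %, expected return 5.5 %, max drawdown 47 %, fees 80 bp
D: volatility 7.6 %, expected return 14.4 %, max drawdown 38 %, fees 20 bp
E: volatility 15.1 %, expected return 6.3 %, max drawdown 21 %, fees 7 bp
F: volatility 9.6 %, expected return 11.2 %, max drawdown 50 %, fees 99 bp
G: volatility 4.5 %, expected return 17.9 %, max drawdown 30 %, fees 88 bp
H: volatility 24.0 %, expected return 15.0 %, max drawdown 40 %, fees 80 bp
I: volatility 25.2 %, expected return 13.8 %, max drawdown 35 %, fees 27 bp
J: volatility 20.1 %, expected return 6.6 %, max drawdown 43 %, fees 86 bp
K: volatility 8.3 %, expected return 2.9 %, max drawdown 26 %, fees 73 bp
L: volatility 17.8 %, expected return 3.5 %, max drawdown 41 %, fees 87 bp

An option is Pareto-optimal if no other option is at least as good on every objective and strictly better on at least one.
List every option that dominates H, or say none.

A: volatility 21.7≤24.0, expected return 15.7≥15.0, max drawdown 35≤40, fees 38≤80 — dominates H.
Others (B, C, D, E, F, G, I, J, K, L) are each worse than H on at least one objective.

A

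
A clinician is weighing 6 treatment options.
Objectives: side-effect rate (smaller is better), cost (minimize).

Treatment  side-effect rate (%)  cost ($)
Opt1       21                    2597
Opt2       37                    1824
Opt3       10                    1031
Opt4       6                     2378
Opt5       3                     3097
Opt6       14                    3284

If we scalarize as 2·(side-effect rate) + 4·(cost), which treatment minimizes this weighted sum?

Opt1: 2·21 + 4·2597 = 10430
Opt2: 2·37 + 4·1824 = 7370
Opt3: 2·10 + 4·1031 = 4144
Opt4: 2·6 + 4·2378 = 9524
Opt5: 2·3 + 4·3097 = 12394
Opt6: 2·14 + 4·3284 = 13164
Lowest: Opt3 at 4144.

Opt3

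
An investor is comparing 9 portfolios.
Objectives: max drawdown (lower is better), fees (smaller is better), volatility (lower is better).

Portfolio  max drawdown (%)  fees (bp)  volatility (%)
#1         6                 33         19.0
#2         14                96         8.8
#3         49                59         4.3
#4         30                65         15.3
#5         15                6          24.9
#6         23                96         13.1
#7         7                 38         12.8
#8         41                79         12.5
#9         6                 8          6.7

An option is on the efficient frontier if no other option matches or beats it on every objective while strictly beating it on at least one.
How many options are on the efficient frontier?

#1: dominated by #9 (max drawdown 6≤6, fees 8≤33, volatility 6.7≤19.0).
#2: dominated by #9 (max drawdown 6≤14, fees 8≤96, volatility 6.7≤8.8).
#3: not dominated (best volatility).
#4: dominated by #7 (max drawdown 7≤30, fees 38≤65, volatility 12.8≤15.3).
#5: not dominated (best fees).
#6: dominated by #2 (max drawdown 14≤23, fees 96≤96, volatility 8.8≤13.1).
#7: dominated by #9 (max drawdown 6≤7, fees 8≤38, volatility 6.7≤12.8).
#8: dominated by #9 (max drawdown 6≤41, fees 8≤79, volatility 6.7≤12.5).
#9: not dominated.
Pareto-optimal: #3, #5, #9 → 3.

3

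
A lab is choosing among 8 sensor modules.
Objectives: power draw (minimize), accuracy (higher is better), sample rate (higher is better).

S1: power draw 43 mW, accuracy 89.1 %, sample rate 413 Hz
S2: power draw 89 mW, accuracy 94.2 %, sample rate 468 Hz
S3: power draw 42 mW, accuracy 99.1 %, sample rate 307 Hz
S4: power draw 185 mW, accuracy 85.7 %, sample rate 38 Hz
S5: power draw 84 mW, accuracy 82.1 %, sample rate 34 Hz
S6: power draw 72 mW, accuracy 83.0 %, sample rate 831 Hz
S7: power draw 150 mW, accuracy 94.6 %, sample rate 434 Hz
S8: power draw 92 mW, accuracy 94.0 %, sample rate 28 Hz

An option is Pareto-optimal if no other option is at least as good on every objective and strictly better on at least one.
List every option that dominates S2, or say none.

none

S1: worse on accuracy (89.1 vs 94.2).
S3: worse on sample rate (307 vs 468).
S4: worse on power draw (185 vs 89).
S5: worse on accuracy (82.1 vs 94.2).
S6: worse on accuracy (83.0 vs 94.2).
S7: worse on power draw (150 vs 89).
S8: worse on power draw (92 vs 89).
No option dominates S2.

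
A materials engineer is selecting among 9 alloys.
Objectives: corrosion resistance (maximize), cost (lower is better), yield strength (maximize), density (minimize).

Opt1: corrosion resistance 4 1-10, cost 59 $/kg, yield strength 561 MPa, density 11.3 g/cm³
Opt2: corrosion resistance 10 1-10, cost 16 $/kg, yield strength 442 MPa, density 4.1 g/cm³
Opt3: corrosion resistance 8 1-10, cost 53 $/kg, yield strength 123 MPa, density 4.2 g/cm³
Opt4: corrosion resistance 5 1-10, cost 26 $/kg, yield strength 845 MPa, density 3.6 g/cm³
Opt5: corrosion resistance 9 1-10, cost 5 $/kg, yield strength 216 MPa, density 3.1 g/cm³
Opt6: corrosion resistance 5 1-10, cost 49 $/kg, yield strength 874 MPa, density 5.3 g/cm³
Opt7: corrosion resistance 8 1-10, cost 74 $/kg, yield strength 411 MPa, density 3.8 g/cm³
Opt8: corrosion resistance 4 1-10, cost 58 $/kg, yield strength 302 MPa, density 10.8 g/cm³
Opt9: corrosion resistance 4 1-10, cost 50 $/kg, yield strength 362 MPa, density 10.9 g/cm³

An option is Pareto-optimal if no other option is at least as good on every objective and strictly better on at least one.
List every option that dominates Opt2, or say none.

none

Opt1: worse on corrosion resistance (4 vs 10).
Opt3: worse on corrosion resistance (8 vs 10).
Opt4: worse on corrosion resistance (5 vs 10).
Opt5: worse on corrosion resistance (9 vs 10).
Opt6: worse on corrosion resistance (5 vs 10).
Opt7: worse on corrosion resistance (8 vs 10).
Opt8: worse on corrosion resistance (4 vs 10).
Opt9: worse on corrosion resistance (4 vs 10).
No option dominates Opt2.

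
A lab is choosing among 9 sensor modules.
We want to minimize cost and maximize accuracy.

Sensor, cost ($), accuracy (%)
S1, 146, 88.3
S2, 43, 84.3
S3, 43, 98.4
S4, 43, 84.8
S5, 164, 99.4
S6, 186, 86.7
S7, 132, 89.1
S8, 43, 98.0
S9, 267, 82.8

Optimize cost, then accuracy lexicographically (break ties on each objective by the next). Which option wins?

First minimize cost: best is 43, kept {S2, S3, S4, S8}.
Then maximize accuracy: best is 98.4, kept {S3}.

S3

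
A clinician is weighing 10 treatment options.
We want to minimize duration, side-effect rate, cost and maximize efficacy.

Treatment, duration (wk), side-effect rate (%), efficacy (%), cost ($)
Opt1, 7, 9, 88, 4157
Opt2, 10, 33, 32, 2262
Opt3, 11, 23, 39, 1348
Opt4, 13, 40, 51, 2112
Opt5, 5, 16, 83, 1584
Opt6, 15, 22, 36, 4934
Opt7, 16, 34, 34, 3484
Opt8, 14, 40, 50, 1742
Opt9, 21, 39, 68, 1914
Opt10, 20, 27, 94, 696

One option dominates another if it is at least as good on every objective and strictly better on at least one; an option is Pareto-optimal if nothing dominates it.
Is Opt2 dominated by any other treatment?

Yes

Opt5 vs Opt2: duration 5≤10, side-effect rate 16≤33, efficacy 83≥32, cost 1584≤2262 — Opt5 is at least as good on every objective and strictly better on at least one, so Opt5 dominates Opt2.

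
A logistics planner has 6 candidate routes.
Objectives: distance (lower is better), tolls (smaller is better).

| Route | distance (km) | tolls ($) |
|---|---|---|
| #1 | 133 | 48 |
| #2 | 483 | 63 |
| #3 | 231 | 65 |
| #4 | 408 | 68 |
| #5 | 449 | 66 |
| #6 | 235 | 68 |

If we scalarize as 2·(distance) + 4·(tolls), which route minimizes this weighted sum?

#1: 2·133 + 4·48 = 458
#2: 2·483 + 4·63 = 1218
#3: 2·231 + 4·65 = 722
#4: 2·408 + 4·68 = 1088
#5: 2·449 + 4·66 = 1162
#6: 2·235 + 4·68 = 742
Lowest: #1 at 458.

#1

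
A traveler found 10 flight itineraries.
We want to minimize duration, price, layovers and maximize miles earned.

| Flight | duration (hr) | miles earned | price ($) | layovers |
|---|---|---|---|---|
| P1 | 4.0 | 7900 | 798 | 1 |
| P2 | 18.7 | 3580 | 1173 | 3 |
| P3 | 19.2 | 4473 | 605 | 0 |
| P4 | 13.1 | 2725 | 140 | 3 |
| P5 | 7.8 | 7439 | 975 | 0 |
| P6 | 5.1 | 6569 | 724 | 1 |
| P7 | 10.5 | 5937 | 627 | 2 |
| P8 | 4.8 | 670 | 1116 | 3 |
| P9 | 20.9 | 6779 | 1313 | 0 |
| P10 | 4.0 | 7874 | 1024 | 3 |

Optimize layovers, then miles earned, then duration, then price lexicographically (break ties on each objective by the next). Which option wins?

P5

First minimize layovers: best is 0, kept {P3, P5, P9}.
Then maximize miles earned: best is 7439, kept {P5}.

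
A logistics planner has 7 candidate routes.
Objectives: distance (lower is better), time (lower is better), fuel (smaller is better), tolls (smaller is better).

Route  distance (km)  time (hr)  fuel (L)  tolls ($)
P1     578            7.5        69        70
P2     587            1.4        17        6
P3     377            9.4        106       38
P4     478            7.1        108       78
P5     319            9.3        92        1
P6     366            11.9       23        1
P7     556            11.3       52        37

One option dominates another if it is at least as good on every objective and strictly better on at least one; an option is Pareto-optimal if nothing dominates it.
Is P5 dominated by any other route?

P1: worse on distance (578 vs 319).
P2: worse on distance (587 vs 319).
P3: worse on distance (377 vs 319).
P4: worse on distance (478 vs 319).
P6: worse on distance (366 vs 319).
P7: worse on distance (556 vs 319).
No option is at least as good as P5 on every objective and strictly better on one.

No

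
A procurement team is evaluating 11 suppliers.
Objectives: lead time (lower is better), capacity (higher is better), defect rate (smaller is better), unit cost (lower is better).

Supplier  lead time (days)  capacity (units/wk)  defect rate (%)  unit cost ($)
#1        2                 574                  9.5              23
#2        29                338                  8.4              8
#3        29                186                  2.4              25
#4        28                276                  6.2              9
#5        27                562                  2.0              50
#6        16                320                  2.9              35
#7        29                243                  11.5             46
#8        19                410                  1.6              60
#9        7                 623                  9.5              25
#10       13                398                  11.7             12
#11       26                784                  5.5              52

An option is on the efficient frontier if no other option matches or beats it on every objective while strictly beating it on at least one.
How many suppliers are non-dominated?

#1: not dominated (best lead time).
#2: not dominated (best unit cost).
#3: not dominated.
#4: not dominated.
#5: not dominated.
#6: not dominated.
#7: dominated by #1 (lead time 2≤29, capacity 574≥243, defect rate 9.5≤11.5, unit cost 23≤46).
#8: not dominated (best defect rate).
#9: not dominated.
#10: not dominated.
#11: not dominated (best capacity).
Pareto-optimal: #1, #2, #3, #4, #5, #6, #8, #9, #10, #11 → 10.

10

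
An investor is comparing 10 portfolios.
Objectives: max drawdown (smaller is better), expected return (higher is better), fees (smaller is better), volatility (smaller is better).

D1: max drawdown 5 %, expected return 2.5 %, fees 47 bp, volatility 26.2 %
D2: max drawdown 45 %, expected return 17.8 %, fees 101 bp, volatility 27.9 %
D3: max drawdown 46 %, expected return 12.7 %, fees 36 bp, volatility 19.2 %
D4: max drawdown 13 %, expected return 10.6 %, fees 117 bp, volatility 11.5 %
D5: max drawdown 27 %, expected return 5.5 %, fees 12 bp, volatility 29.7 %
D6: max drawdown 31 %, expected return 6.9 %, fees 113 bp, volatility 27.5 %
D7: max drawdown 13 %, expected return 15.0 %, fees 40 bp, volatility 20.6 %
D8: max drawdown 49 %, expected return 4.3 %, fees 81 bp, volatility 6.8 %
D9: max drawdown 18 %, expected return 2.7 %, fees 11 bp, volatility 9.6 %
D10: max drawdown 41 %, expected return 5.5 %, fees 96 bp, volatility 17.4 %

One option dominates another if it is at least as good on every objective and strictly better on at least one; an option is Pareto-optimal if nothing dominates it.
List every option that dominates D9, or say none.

none

D1: worse on expected return (2.5 vs 2.7).
D2: worse on max drawdown (45 vs 18).
D3: worse on max drawdown (46 vs 18).
D4: worse on fees (117 vs 11).
D5: worse on max drawdown (27 vs 18).
D6: worse on max drawdown (31 vs 18).
D7: worse on fees (40 vs 11).
D8: worse on max drawdown (49 vs 18).
D10: worse on max drawdown (41 vs 18).
No option dominates D9.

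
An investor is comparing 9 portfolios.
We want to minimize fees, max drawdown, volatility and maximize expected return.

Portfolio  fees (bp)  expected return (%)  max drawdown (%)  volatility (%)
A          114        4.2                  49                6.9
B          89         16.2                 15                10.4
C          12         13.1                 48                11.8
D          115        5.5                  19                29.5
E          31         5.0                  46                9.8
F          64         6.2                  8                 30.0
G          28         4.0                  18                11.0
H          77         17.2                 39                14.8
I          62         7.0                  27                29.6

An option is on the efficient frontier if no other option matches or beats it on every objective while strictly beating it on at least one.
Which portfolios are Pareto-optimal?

A: not dominated (best volatility).
B: not dominated.
C: not dominated (best fees).
D: dominated by B (fees 89≤115, expected return 16.2≥5.5, max drawdown 15≤19, volatility 10.4≤29.5).
E: not dominated.
F: not dominated (best max drawdown).
G: not dominated.
H: not dominated (best expected return).
I: not dominated.

A, B, C, E, F, G, H, I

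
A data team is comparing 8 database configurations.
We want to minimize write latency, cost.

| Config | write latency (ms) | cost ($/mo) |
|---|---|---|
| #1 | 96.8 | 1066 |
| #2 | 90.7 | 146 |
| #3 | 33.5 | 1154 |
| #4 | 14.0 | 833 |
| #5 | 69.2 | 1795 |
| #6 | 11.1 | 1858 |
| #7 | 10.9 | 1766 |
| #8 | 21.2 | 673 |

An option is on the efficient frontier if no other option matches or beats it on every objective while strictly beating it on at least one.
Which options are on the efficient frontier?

#1: dominated by #2 (write latency 90.7≤96.8, cost 146≤1066).
#2: not dominated (best cost).
#3: dominated by #4 (write latency 14.0≤33.5, cost 833≤1154).
#4: not dominated.
#5: dominated by #3 (write latency 33.5≤69.2, cost 1154≤1795).
#6: dominated by #7 (write latency 10.9≤11.1, cost 1766≤1858).
#7: not dominated (best write latency).
#8: not dominated.

#2, #4, #7, #8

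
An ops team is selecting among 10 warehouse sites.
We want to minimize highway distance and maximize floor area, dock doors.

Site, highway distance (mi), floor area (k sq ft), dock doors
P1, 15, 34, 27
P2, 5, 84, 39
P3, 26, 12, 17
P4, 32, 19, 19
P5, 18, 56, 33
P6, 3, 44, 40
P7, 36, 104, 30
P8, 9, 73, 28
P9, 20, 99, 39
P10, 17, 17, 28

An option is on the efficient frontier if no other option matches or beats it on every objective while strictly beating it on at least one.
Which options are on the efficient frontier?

P1: dominated by P2 (highway distance 5≤15, floor area 84≥34, dock doors 39≥27).
P2: not dominated.
P3: dominated by P1 (highway distance 15≤26, floor area 34≥12, dock doors 27≥17).
P4: dominated by P1 (highway distance 15≤32, floor area 34≥19, dock doors 27≥19).
P5: dominated by P2 (highway distance 5≤18, floor area 84≥56, dock doors 39≥33).
P6: not dominated (best highway distance).
P7: not dominated (best floor area).
P8: dominated by P2 (highway distance 5≤9, floor area 84≥73, dock doors 39≥28).
P9: not dominated.
P10: dominated by P2 (highway distance 5≤17, floor area 84≥17, dock doors 39≥28).

P2, P6, P7, P9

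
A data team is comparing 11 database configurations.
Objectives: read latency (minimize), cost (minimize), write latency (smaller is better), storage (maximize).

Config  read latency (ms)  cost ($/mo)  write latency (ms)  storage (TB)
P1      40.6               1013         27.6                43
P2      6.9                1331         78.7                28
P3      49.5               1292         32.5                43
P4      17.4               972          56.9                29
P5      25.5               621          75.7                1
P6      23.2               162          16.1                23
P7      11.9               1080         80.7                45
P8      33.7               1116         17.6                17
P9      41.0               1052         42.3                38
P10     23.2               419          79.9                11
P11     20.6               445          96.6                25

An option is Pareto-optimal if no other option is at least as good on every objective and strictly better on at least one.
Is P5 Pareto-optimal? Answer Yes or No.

No

P6 vs P5: read latency 23.2≤25.5, cost 162≤621, write latency 16.1≤75.7, storage 23≥1 — P6 is at least as good on every objective and strictly better on at least one, so P6 dominates P5.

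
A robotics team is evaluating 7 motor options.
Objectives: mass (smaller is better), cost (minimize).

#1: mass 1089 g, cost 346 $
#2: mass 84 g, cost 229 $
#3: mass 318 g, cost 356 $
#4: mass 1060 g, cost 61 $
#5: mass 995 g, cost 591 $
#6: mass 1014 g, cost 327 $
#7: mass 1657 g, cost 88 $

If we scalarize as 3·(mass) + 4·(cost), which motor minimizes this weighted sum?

#1: 3·1089 + 4·346 = 4651
#2: 3·84 + 4·229 = 1168
#3: 3·318 + 4·356 = 2378
#4: 3·1060 + 4·61 = 3424
#5: 3·995 + 4·591 = 5349
#6: 3·1014 + 4·327 = 4350
#7: 3·1657 + 4·88 = 5323
Lowest: #2 at 1168.

#2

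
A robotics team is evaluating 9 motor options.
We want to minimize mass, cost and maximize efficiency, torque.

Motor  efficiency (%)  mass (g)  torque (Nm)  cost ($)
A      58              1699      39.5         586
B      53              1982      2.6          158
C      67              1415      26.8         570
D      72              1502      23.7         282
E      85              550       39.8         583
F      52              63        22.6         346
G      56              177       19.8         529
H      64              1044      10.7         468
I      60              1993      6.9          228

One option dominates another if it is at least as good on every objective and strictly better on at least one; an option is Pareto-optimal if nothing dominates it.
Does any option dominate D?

No

A: worse on efficiency (58 vs 72).
B: worse on efficiency (53 vs 72).
C: worse on efficiency (67 vs 72).
E: worse on cost (583 vs 282).
F: worse on efficiency (52 vs 72).
G: worse on efficiency (56 vs 72).
H: worse on efficiency (64 vs 72).
I: worse on efficiency (60 vs 72).
No option is at least as good as D on every objective and strictly better on one.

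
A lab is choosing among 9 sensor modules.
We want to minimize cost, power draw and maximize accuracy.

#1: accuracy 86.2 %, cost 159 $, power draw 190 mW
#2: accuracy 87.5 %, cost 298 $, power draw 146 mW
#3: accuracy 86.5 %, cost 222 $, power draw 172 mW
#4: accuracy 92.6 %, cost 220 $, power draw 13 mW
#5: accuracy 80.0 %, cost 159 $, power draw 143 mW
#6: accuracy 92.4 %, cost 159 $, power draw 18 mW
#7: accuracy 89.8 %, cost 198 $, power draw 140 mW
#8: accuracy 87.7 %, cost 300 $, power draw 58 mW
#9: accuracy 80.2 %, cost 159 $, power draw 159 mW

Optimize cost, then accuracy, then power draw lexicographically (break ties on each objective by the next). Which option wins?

First minimize cost: best is 159, kept {#1, #5, #6, #9}.
Then maximize accuracy: best is 92.4, kept {#6}.

#6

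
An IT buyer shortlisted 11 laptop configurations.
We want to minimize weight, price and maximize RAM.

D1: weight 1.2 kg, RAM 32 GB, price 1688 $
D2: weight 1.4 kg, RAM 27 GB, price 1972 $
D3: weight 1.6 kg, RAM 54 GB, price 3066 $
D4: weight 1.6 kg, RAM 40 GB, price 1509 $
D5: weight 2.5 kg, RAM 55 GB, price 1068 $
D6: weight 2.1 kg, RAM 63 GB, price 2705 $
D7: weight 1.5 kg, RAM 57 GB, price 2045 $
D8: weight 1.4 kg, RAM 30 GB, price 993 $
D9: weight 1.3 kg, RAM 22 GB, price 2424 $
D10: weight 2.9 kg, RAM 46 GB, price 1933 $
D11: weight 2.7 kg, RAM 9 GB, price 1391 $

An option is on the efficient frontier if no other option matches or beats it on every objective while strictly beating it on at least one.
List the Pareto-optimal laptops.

D1, D4, D5, D6, D7, D8

D1: not dominated (best weight).
D2: dominated by D1 (weight 1.2≤1.4, RAM 32≥27, price 1688≤1972).
D3: dominated by D7 (weight 1.5≤1.6, RAM 57≥54, price 2045≤3066).
D4: not dominated.
D5: not dominated.
D6: not dominated (best RAM).
D7: not dominated.
D8: not dominated (best price).
D9: dominated by D1 (weight 1.2≤1.3, RAM 32≥22, price 1688≤2424).
D10: dominated by D5 (weight 2.5≤2.9, RAM 55≥46, price 1068≤1933).
D11: dominated by D5 (weight 2.5≤2.7, RAM 55≥9, price 1068≤1391).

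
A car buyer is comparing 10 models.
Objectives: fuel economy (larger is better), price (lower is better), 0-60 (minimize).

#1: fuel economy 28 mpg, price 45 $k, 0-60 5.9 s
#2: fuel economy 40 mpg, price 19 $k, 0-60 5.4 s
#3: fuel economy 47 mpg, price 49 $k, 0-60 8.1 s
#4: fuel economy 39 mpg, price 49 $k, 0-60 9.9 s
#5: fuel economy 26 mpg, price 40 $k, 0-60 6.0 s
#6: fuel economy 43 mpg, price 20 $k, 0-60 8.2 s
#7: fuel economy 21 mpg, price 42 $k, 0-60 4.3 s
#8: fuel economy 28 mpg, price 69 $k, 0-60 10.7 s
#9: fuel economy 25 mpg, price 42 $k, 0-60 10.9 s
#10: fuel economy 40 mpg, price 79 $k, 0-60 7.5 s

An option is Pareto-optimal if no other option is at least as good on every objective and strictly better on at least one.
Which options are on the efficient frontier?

#1: dominated by #2 (fuel economy 40≥28, price 19≤45, 0-60 5.4≤5.9).
#2: not dominated (best price).
#3: not dominated (best fuel economy).
#4: dominated by #2 (fuel economy 40≥39, price 19≤49, 0-60 5.4≤9.9).
#5: dominated by #2 (fuel economy 40≥26, price 19≤40, 0-60 5.4≤6.0).
#6: not dominated.
#7: not dominated (best 0-60).
#8: dominated by #1 (fuel economy 28≥28, price 45≤69, 0-60 5.9≤10.7).
#9: dominated by #2 (fuel economy 40≥25, price 19≤42, 0-60 5.4≤10.9).
#10: dominated by #2 (fuel economy 40≥40, price 19≤79, 0-60 5.4≤7.5).

#2, #3, #6, #7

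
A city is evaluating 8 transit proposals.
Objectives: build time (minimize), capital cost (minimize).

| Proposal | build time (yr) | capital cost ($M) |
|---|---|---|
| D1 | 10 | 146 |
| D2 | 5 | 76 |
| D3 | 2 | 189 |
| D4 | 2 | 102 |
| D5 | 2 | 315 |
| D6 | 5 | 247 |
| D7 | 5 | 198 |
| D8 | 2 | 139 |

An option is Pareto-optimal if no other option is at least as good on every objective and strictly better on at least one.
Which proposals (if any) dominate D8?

D4

D4: build time 2≤2, capital cost 102≤139 — dominates D8.
Others (D1, D2, D3, D5, D6, D7) are each worse than D8 on at least one objective.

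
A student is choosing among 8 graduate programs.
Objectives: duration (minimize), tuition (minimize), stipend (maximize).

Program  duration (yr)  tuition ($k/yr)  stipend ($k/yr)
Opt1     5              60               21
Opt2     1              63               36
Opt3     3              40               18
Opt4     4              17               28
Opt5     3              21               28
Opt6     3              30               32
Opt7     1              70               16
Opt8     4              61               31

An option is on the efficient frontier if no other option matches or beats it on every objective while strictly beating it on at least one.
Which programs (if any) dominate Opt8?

Opt6

Opt6: duration 3≤4, tuition 30≤61, stipend 32≥31 — dominates Opt8.
Others (Opt1, Opt2, Opt3, Opt4, Opt5, Opt7) are each worse than Opt8 on at least one objective.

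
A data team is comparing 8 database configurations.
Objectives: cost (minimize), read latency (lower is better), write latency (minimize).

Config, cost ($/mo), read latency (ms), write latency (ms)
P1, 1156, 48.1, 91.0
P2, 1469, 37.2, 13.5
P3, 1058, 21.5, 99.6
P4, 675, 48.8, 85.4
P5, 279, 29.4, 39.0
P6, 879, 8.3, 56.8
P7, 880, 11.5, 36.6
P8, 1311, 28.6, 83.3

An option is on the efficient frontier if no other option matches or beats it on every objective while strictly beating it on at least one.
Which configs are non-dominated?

P1: dominated by P5 (cost 279≤1156, read latency 29.4≤48.1, write latency 39.0≤91.0).
P2: not dominated (best write latency).
P3: dominated by P6 (cost 879≤1058, read latency 8.3≤21.5, write latency 56.8≤99.6).
P4: dominated by P5 (cost 279≤675, read latency 29.4≤48.8, write latency 39.0≤85.4).
P5: not dominated (best cost).
P6: not dominated (best read latency).
P7: not dominated.
P8: dominated by P6 (cost 879≤1311, read latency 8.3≤28.6, write latency 56.8≤83.3).

P2, P5, P6, P7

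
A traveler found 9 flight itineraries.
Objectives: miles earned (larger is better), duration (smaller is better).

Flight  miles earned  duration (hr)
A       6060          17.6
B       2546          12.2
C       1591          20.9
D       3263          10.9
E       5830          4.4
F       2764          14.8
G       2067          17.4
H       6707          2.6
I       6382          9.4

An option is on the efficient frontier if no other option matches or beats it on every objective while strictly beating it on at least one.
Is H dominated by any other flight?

No

A: worse on miles earned (6060 vs 6707).
B: worse on miles earned (2546 vs 6707).
C: worse on miles earned (1591 vs 6707).
D: worse on miles earned (3263 vs 6707).
E: worse on miles earned (5830 vs 6707).
F: worse on miles earned (2764 vs 6707).
G: worse on miles earned (2067 vs 6707).
I: worse on miles earned (6382 vs 6707).
No option is at least as good as H on every objective and strictly better on one.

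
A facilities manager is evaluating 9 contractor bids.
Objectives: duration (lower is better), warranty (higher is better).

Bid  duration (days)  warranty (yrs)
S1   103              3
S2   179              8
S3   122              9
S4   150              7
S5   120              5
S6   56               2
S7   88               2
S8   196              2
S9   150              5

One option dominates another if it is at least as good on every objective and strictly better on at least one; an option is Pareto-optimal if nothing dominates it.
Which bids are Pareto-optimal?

S1: not dominated.
S2: dominated by S3 (duration 122≤179, warranty 9≥8).
S3: not dominated (best warranty).
S4: dominated by S3 (duration 122≤150, warranty 9≥7).
S5: not dominated.
S6: not dominated (best duration).
S7: dominated by S6 (duration 56≤88, warranty 2≥2).
S8: dominated by S1 (duration 103≤196, warranty 3≥2).
S9: dominated by S3 (duration 122≤150, warranty 9≥5).

S1, S3, S5, S6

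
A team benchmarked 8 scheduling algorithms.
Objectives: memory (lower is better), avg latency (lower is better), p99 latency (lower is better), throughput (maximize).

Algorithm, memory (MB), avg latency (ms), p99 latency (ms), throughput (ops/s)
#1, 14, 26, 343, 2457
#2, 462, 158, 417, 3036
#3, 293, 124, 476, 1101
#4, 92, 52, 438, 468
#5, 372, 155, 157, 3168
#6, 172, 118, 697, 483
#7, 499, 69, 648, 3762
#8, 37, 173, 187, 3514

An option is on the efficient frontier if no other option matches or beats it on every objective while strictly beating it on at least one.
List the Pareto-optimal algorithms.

#1: not dominated (best memory).
#2: dominated by #5 (memory 372≤462, avg latency 155≤158, p99 latency 157≤417, throughput 3168≥3036).
#3: dominated by #1 (memory 14≤293, avg latency 26≤124, p99 latency 343≤476, throughput 2457≥1101).
#4: dominated by #1 (memory 14≤92, avg latency 26≤52, p99 latency 343≤438, throughput 2457≥468).
#5: not dominated (best p99 latency).
#6: dominated by #1 (memory 14≤172, avg latency 26≤118, p99 latency 343≤697, throughput 2457≥483).
#7: not dominated (best throughput).
#8: not dominated.

#1, #5, #7, #8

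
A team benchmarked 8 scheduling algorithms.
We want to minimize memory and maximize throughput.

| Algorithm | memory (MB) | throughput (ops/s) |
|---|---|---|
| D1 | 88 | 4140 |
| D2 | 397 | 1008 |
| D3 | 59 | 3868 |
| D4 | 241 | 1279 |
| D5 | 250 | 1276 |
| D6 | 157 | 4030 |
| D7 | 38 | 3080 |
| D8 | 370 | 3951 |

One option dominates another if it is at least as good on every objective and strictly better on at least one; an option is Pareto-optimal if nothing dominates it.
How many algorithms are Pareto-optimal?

D1: not dominated (best throughput).
D2: dominated by D1 (memory 88≤397, throughput 4140≥1008).
D3: not dominated.
D4: dominated by D1 (memory 88≤241, throughput 4140≥1279).
D5: dominated by D1 (memory 88≤250, throughput 4140≥1276).
D6: dominated by D1 (memory 88≤157, throughput 4140≥4030).
D7: not dominated (best memory).
D8: dominated by D1 (memory 88≤370, throughput 4140≥3951).
Pareto-optimal: D1, D3, D7 → 3.

3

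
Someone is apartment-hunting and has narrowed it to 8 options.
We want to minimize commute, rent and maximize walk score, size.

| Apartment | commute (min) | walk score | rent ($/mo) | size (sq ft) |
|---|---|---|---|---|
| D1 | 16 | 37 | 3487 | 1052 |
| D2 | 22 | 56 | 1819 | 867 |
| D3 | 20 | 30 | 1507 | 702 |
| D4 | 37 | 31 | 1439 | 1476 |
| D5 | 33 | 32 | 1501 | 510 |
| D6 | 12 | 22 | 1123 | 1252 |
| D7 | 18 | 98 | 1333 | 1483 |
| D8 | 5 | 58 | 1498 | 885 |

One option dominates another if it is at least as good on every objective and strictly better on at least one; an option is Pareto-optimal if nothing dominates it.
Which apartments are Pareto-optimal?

D1: not dominated.
D2: dominated by D7 (commute 18≤22, walk score 98≥56, rent 1333≤1819, size 1483≥867).
D3: dominated by D7 (commute 18≤20, walk score 98≥30, rent 1333≤1507, size 1483≥702).
D4: dominated by D7 (commute 18≤37, walk score 98≥31, rent 1333≤1439, size 1483≥1476).
D5: dominated by D7 (commute 18≤33, walk score 98≥32, rent 1333≤1501, size 1483≥510).
D6: not dominated (best rent).
D7: not dominated (best walk score).
D8: not dominated (best commute).

D1, D6, D7, D8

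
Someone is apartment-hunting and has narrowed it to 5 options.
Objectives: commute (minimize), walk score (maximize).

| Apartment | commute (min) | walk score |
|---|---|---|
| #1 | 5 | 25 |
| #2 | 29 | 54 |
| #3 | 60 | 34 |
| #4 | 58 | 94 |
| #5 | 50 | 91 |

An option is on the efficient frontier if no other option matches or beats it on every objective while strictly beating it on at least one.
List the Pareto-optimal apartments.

#1: not dominated (best commute).
#2: not dominated.
#3: dominated by #2 (commute 29≤60, walk score 54≥34).
#4: not dominated (best walk score).
#5: not dominated.

#1, #2, #4, #5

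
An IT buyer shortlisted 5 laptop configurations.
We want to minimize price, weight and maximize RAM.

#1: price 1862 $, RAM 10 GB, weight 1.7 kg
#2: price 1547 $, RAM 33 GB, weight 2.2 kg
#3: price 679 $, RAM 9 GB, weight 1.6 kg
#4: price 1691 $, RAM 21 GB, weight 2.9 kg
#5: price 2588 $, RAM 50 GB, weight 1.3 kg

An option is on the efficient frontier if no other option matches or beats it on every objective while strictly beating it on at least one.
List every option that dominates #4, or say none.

#2

#2: price 1547≤1691, RAM 33≥21, weight 2.2≤2.9 — dominates #4.
Others (#1, #3, #5) are each worse than #4 on at least one objective.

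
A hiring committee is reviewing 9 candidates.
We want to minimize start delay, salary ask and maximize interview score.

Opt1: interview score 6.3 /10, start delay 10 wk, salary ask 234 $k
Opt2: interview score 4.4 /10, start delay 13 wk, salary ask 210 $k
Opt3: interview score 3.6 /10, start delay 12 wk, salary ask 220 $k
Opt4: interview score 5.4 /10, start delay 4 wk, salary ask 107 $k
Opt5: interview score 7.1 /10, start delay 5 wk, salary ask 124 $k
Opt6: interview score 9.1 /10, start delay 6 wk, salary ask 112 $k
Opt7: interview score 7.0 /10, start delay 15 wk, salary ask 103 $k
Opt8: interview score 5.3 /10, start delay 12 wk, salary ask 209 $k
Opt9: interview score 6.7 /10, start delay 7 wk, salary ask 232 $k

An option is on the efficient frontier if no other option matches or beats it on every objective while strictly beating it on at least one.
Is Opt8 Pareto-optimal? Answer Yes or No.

No

Opt4 vs Opt8: interview score 5.4≥5.3, start delay 4≤12, salary ask 107≤209 — Opt4 is at least as good on every objective and strictly better on at least one, so Opt4 dominates Opt8.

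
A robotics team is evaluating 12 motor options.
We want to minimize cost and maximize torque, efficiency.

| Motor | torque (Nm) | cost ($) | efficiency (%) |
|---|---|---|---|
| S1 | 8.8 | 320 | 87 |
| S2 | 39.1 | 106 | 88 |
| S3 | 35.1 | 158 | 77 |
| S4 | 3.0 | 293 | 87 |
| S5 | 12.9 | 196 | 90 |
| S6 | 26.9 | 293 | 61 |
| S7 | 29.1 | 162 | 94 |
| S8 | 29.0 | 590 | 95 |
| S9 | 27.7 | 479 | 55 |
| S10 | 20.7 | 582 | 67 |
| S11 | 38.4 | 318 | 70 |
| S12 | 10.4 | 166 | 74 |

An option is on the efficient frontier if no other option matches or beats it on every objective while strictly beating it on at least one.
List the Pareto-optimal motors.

S2, S7, S8

S1: dominated by S2 (torque 39.1≥8.8, cost 106≤320, efficiency 88≥87).
S2: not dominated (best torque).
S3: dominated by S2 (torque 39.1≥35.1, cost 106≤158, efficiency 88≥77).
S4: dominated by S2 (torque 39.1≥3.0, cost 106≤293, efficiency 88≥87).
S5: dominated by S7 (torque 29.1≥12.9, cost 162≤196, efficiency 94≥90).
S6: dominated by S2 (torque 39.1≥26.9, cost 106≤293, efficiency 88≥61).
S7: not dominated.
S8: not dominated (best efficiency).
S9: dominated by S2 (torque 39.1≥27.7, cost 106≤479, efficiency 88≥55).
S10: dominated by S2 (torque 39.1≥20.7, cost 106≤582, efficiency 88≥67).
S11: dominated by S2 (torque 39.1≥38.4, cost 106≤318, efficiency 88≥70).
S12: dominated by S2 (torque 39.1≥10.4, cost 106≤166, efficiency 88≥74).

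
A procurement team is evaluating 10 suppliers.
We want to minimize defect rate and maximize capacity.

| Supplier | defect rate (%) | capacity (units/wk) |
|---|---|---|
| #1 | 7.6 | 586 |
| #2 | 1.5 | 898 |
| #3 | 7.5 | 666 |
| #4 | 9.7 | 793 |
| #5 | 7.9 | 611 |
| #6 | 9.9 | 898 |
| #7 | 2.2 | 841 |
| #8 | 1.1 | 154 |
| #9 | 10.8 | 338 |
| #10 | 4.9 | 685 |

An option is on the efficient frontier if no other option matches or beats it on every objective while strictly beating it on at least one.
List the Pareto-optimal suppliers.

#2, #8

#1: dominated by #2 (defect rate 1.5≤7.6, capacity 898≥586).
#2: not dominated.
#3: dominated by #2 (defect rate 1.5≤7.5, capacity 898≥666).
#4: dominated by #2 (defect rate 1.5≤9.7, capacity 898≥793).
#5: dominated by #2 (defect rate 1.5≤7.9, capacity 898≥611).
#6: dominated by #2 (defect rate 1.5≤9.9, capacity 898≥898).
#7: dominated by #2 (defect rate 1.5≤2.2, capacity 898≥841).
#8: not dominated (best defect rate).
#9: dominated by #1 (defect rate 7.6≤10.8, capacity 586≥338).
#10: dominated by #2 (defect rate 1.5≤4.9, capacity 898≥685).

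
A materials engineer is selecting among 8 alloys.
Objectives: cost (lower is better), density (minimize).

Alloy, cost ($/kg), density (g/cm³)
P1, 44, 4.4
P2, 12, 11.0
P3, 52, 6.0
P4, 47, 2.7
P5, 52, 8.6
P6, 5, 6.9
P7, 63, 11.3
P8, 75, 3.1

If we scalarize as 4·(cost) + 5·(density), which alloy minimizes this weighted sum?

P1: 4·44 + 5·4.4 = 198.0
P2: 4·12 + 5·11.0 = 103.0
P3: 4·52 + 5·6.0 = 238.0
P4: 4·47 + 5·2.7 = 201.5
P5: 4·52 + 5·8.6 = 251.0
P6: 4·5 + 5·6.9 = 54.5
P7: 4·63 + 5·11.3 = 308.5
P8: 4·75 + 5·3.1 = 315.5
Lowest: P6 at 54.5.

P6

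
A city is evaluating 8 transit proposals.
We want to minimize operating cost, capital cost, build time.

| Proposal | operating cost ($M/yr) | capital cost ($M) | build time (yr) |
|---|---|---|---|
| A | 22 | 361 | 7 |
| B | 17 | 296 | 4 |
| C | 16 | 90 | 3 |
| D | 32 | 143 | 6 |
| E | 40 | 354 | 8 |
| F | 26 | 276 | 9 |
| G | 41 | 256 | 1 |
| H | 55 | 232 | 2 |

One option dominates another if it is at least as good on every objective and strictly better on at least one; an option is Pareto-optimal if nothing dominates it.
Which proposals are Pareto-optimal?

C, G, H

A: dominated by B (operating cost 17≤22, capital cost 296≤361, build time 4≤7).
B: dominated by C (operating cost 16≤17, capital cost 90≤296, build time 3≤4).
C: not dominated (best operating cost).
D: dominated by C (operating cost 16≤32, capital cost 90≤143, build time 3≤6).
E: dominated by B (operating cost 17≤40, capital cost 296≤354, build time 4≤8).
F: dominated by C (operating cost 16≤26, capital cost 90≤276, build time 3≤9).
G: not dominated (best build time).
H: not dominated.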